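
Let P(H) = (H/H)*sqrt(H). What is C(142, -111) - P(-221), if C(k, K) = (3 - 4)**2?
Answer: 1 - I*sqrt(221) ≈ 1.0 - 14.866*I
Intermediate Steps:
C(k, K) = 1 (C(k, K) = (-1)**2 = 1)
P(H) = sqrt(H) (P(H) = 1*sqrt(H) = sqrt(H))
C(142, -111) - P(-221) = 1 - sqrt(-221) = 1 - I*sqrt(221)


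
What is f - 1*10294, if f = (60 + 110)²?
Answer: 18606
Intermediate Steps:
f = 28900 (f = 170² = 28900)
f - 1*10294 = 28900 - 1*10294 = 28900 - 10294 = 18606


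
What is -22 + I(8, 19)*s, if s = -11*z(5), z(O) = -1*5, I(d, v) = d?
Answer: 418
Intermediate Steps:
z(O) = -5
s = 55 (s = -11*(-5) = 55)
-22 + I(8, 19)*s = -22 + 8*55 = -22 + 440 = 418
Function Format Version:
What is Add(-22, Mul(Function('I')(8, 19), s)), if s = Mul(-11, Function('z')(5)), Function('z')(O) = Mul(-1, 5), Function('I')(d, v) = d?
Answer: 418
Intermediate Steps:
Function('z')(O) = -5
s = 55 (s = Mul(-11, -5) = 55)
Add(-22, Mul(Function('I')(8, 19), s)) = Add(-22, Mul(8, 55)) = Add(-22, 440) = 418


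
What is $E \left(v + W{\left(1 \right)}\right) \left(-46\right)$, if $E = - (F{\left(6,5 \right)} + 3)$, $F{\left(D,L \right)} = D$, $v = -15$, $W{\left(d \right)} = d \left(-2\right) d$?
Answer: $-7038$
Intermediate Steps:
$W{\left(d \right)} = - 2 d^{2}$ ($W{\left(d \right)} = - 2 d d = - 2 d^{2}$)
$E = -9$ ($E = - (6 + 3) = \left(-1\right) 9 = -9$)
$E \left(v + W{\left(1 \right)}\right) \left(-46\right) = - 9 \left(-15 - 2 \cdot 1^{2}\right) \left(-46\right) = - 9 \left(-15 - 2\right) \left(-46\right) = \left(-9\right) \left(-17\right) \left(-46\right) = 153 \left(-46\right) = -7038$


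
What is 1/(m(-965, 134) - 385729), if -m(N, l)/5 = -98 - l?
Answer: -1/384569 ≈ -2.6003e-6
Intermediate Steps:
m(N, l) = 490 + 5*l (m(N, l) = -5*(-98 - l) = 490 + 5*l)
1/(m(-965, 134) - 385729) = 1/((490 + 5*134) - 385729) = 1/((490 + 670) - 385729) = 1/(1160 - 385729) = 1/(-384569) = -1/384569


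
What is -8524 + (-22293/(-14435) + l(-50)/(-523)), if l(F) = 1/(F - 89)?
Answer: -8943304657524/1049381195 ≈ -8522.5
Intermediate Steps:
l(F) = 1/(-89 + F)
-8524 + (-22293/(-14435) + l(-50)/(-523)) = -8524 + (-22293/(-14435) + 1/(-89 - 50*(-523))) = -8524 + (-22293*(-1/14435) - 1/523/(-139)) = -8524 + (22293/14435 - 1/139*(-1/523)) = -8524 + (22293/14435 + 1/72697) = -8524 + 1620648656/1049381195 = -8943304657524/1049381195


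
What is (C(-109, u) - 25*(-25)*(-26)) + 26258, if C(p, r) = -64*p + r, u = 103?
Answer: 17087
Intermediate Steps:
C(p, r) = r - 64*p
(C(-109, u) - 25*(-25)*(-26)) + 26258 = ((103 - 64*(-109)) - 25*(-25)*(-26)) + 26258 = ((103 + 6976) + 625*(-26)) + 26258 = (7079 - 16250) + 26258 = -9171 + 26258 = 17087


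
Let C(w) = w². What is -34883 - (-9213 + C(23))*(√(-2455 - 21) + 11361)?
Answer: 98624041 + 17368*I*√619 ≈ 9.8624e+7 + 4.3211e+5*I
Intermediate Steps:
-34883 - (-9213 + C(23))*(√(-2455 - 21) + 11361) = -34883 - (-9213 + 23²)*(√(-2455 - 21) + 11361) = -34883 - (-9213 + 529)*(√(-2476) + 11361) = -34883 - (-8684)*(2*I*√619 + 11361) = -34883 - (-8684)*(11361 + 2*I*√619) = -34883 - (-98658924 - 17368*I*√619) = -34883 + (98658924 + 17368*I*√619) = 98624041 + 17368*I*√619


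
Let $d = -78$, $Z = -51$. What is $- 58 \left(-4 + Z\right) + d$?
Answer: $3112$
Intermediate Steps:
$- 58 \left(-4 + Z\right) + d = - 58 \left(-4 - 51\right) - 78 = \left(-58\right) \left(-55\right) - 78 = 3190 - 78 = 3112$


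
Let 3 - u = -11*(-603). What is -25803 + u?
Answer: -32433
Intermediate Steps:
u = -6630 (u = 3 - (-11)*(-603) = 3 - 1*6633 = 3 - 6633 = -6630)
-25803 + u = -25803 - 6630 = -32433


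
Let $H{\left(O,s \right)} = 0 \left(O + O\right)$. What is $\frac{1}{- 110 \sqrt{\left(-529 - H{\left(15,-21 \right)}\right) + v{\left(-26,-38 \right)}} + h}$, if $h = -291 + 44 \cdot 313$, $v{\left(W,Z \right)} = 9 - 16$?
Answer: $\frac{13481}{188222961} + \frac{220 i \sqrt{134}}{188222961} \approx 7.1623 \cdot 10^{-5} + 1.353 \cdot 10^{-5} i$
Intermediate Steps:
$v{\left(W,Z \right)} = -7$
$H{\left(O,s \right)} = 0$ ($H{\left(O,s \right)} = 0 \cdot 2 O = 0$)
$h = 13481$ ($h = -291 + 13772 = 13481$)
$\frac{1}{- 110 \sqrt{\left(-529 - H{\left(15,-21 \right)}\right) + v{\left(-26,-38 \right)}} + h} = \frac{1}{- 110 \sqrt{\left(-529 - 0\right) - 7} + 13481} = \frac{1}{- 110 \sqrt{\left(-529 + 0\right) - 7} + 13481} = \frac{1}{- 110 \sqrt{-529 - 7} + 13481} = \frac{1}{- 110 \sqrt{-536} + 13481} = \frac{1}{- 110 \cdot 2 i \sqrt{134} + 13481} = \frac{1}{- 220 i \sqrt{134} + 13481} = \frac{1}{13481 - 220 i \sqrt{134}}$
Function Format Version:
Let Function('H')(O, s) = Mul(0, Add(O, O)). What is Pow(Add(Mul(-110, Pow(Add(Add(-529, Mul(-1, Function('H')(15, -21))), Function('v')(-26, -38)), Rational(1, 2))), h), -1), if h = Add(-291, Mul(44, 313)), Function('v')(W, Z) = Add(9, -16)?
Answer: Add(Rational(13481, 188222961), Mul(Rational(220, 188222961), I, Pow(134, Rational(1, 2)))) ≈ Add(7.1623e-5, Mul(1.3530e-5, I))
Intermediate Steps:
Function('v')(W, Z) = -7
Function('H')(O, s) = 0 (Function('H')(O, s) = Mul(0, Mul(2, O)) = 0)
h = 13481 (h = Add(-291, 13772) = 13481)
Pow(Add(Mul(-110, Pow(Add(Add(-529, Mul(-1, Function('H')(15, -21))), Function('v')(-26, -38)), Rational(1, 2))), h), -1) = Pow(Add(Mul(-110, Pow(Add(Add(-529, Mul(-1, 0)), -7), Rational(1, 2))), 13481), -1) = Pow(Add(Mul(-110, Pow(Add(Add(-529, 0), -7), Rational(1, 2))), 13481), -1) = Pow(Add(Mul(-110, Pow(Add(-529, -7), Rational(1, 2))), 13481), -1) = Pow(Add(Mul(-110, Pow(-536, Rational(1, 2))), 13481), -1) = Pow(Add(Mul(-110, Mul(2, I, Pow(134, Rational(1, 2)))), 13481), -1) = Pow(Add(Mul(-220, I, Pow(134, Rational(1, 2))), 13481), -1) = Pow(Add(13481, Mul(-220, I, Pow(134, Rational(1, 2)))), -1)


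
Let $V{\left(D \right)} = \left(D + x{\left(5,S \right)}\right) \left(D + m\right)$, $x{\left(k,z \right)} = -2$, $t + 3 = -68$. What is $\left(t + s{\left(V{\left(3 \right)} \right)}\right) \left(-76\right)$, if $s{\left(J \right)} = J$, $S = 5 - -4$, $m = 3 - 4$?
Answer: $5244$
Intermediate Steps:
$t = -71$ ($t = -3 - 68 = -71$)
$m = -1$ ($m = 3 - 4 = -1$)
$S = 9$ ($S = 5 + 4 = 9$)
$V{\left(D \right)} = \left(-1 + D\right) \left(-2 + D\right)$ ($V{\left(D \right)} = \left(D - 2\right) \left(D - 1\right) = \left(-2 + D\right) \left(-1 + D\right) = \left(-1 + D\right) \left(-2 + D\right)$)
$\left(t + s{\left(V{\left(3 \right)} \right)}\right) \left(-76\right) = \left(-71 + \left(2 + 3^{2} - 9\right)\right) \left(-76\right) = \left(-71 + \left(2 + 9 - 9\right)\right) \left(-76\right) = \left(-71 + 2\right) \left(-76\right) = \left(-69\right) \left(-76\right) = 5244$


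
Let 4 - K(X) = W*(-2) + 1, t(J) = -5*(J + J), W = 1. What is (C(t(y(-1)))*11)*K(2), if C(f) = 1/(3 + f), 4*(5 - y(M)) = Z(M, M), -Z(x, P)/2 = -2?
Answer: -55/37 ≈ -1.4865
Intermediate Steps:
Z(x, P) = 4 (Z(x, P) = -2*(-2) = 4)
y(M) = 4 (y(M) = 5 - 1/4*4 = 5 - 1 = 4)
t(J) = -10*J
K(X) = 5 (K(X) = 4 - (1*(-2) + 1) = 4 - (-2 + 1) = 4 - 1*(-1) = 4 + 1 = 5)
(C(t(y(-1)))*11)*K(2) = (11/(3 - 10*4))*5 = (11/(3 - 40))*5 = (11/(-37))*5 = -1/37*11*5 = -11/37*5 = -55/37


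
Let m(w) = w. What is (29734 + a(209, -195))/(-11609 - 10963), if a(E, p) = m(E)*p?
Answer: 11021/22572 ≈ 0.48826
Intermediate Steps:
a(E, p) = E*p
(29734 + a(209, -195))/(-11609 - 10963) = (29734 + 209*(-195))/(-11609 - 10963) = (29734 - 40755)/(-22572) = -11021*(-1/22572) = 11021/22572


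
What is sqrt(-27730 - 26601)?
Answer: I*sqrt(54331) ≈ 233.09*I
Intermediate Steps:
sqrt(-27730 - 26601) = sqrt(-54331) = I*sqrt(54331)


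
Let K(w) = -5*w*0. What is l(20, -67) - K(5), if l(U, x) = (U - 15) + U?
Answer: 25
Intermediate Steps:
l(U, x) = -15 + 2*U (l(U, x) = (-15 + U) + U = -15 + 2*U)
K(w) = 0
l(20, -67) - K(5) = (-15 + 2*20) - 1*0 = (-15 + 40) + 0 = 25 + 0 = 25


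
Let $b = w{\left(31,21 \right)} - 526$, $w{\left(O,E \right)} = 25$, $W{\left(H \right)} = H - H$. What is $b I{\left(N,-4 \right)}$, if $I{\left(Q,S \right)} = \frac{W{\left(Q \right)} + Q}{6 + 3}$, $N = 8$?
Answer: $- \frac{1336}{3} \approx -445.33$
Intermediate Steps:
$W{\left(H \right)} = 0$
$I{\left(Q,S \right)} = \frac{Q}{9}$ ($I{\left(Q,S \right)} = \frac{0 + Q}{6 + 3} = \frac{Q}{9}$)
$b = -501$ ($b = 25 - 526 = -501$)
$b I{\left(N,-4 \right)} = - 501 \cdot \frac{1}{9} \cdot 8 = \left(-501\right) \frac{8}{9} = - \frac{1336}{3}$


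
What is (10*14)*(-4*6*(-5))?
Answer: 16800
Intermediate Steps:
(10*14)*(-4*6*(-5)) = 140*(-24*(-5)) = 140*120 = 16800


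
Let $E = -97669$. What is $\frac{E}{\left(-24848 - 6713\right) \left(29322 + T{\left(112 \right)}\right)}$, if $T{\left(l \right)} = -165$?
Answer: $\frac{97669}{920224077} \approx 0.00010614$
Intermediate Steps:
$\frac{E}{\left(-24848 - 6713\right) \left(29322 + T{\left(112 \right)}\right)} = - \frac{97669}{\left(-24848 - 6713\right) \left(29322 - 165\right)} = - \frac{97669}{\left(-31561\right) 29157} = - \frac{97669}{-920224077} = \left(-97669\right) \left(- \frac{1}{920224077}\right) = \frac{97669}{920224077}$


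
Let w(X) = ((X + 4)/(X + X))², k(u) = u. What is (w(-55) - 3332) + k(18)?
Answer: -40096799/12100 ≈ -3313.8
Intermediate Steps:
w(X) = (4 + X)²/(4*X²) (w(X) = ((4 + X)/((2*X)))² = ((4 + X)*(1/(2*X)))² = ((4 + X)/(2*X))² = (4 + X)²/(4*X²))
(w(-55) - 3332) + k(18) = ((¼)*(4 - 55)²/(-55)² - 3332) + 18 = ((¼)*(1/3025)*(-51)² - 3332) + 18 = ((¼)*(1/3025)*2601 - 3332) + 18 = (2601/12100 - 3332) + 18 = -40314599/12100 + 18 = -40096799/12100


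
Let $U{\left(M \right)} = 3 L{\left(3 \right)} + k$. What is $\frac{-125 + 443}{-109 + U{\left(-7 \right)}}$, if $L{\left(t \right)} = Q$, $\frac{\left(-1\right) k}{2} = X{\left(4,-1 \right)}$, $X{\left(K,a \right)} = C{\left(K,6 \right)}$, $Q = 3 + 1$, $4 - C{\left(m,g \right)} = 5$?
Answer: $- \frac{318}{95} \approx -3.3474$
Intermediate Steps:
$C{\left(m,g \right)} = -1$ ($C{\left(m,g \right)} = 4 - 5 = -1$)
$Q = 4$
$X{\left(K,a \right)} = -1$
$k = 2$ ($k = \left(-2\right) \left(-1\right) = 2$)
$L{\left(t \right)} = 4$
$U{\left(M \right)} = 14$ ($U{\left(M \right)} = 3 \cdot 4 + 2 = 12 + 2 = 14$)
$\frac{-125 + 443}{-109 + U{\left(-7 \right)}} = \frac{-125 + 443}{-109 + 14} = \frac{318}{-95} = 318 \left(- \frac{1}{95}\right) = - \frac{318}{95}$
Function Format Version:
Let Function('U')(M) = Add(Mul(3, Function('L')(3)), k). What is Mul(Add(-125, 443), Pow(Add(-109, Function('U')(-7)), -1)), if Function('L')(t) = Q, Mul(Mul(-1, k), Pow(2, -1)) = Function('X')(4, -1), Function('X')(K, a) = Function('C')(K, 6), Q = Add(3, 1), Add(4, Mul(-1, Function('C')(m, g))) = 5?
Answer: Rational(-318, 95) ≈ -3.3474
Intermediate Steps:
Function('C')(m, g) = -1 (Function('C')(m, g) = Add(4, Mul(-1, 5)) = Add(4, -5) = -1)
Q = 4
Function('X')(K, a) = -1
k = 2 (k = Mul(-2, -1) = 2)
Function('L')(t) = 4
Function('U')(M) = 14 (Function('U')(M) = Add(Mul(3, 4), 2) = Add(12, 2) = 14)
Mul(Add(-125, 443), Pow(Add(-109, Function('U')(-7)), -1)) = Mul(Add(-125, 443), Pow(Add(-109, 14), -1)) = Mul(318, Pow(-95, -1)) = Mul(318, Rational(-1, 95)) = Rational(-318, 95)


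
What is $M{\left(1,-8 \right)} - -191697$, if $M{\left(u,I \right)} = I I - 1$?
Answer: $191760$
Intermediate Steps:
$M{\left(u,I \right)} = -1 + I^{2}$ ($M{\left(u,I \right)} = I^{2} - 1 = -1 + I^{2}$)
$M{\left(1,-8 \right)} - -191697 = \left(-1 + \left(-8\right)^{2}\right) - -191697 = \left(-1 + 64\right) + 191697 = 63 + 191697 = 191760$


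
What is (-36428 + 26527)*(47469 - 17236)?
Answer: -299336933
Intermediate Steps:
(-36428 + 26527)*(47469 - 17236) = -9901*30233 = -299336933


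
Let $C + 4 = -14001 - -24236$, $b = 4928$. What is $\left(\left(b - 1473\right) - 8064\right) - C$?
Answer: $-14840$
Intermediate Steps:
$C = 10231$ ($C = -4 - -10235 = -4 + \left(-14001 + 24236\right) = -4 + 10235 = 10231$)
$\left(\left(b - 1473\right) - 8064\right) - C = \left(\left(4928 - 1473\right) - 8064\right) - 10231 = \left(3455 - 8064\right) - 10231 = -4609 - 10231 = -14840$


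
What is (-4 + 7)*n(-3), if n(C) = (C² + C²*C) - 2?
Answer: -60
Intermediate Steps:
n(C) = -2 + C² + C³ (n(C) = (C² + C³) - 2 = -2 + C² + C³)
(-4 + 7)*n(-3) = (-4 + 7)*(-2 + (-3)² + (-3)³) = 3*(-2 + 9 - 27) = 3*(-20) = -60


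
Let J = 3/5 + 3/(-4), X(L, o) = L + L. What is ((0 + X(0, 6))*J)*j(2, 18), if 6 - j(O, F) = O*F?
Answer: 0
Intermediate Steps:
X(L, o) = 2*L
J = -3/20 (J = 3*(⅕) + 3*(-¼) = ⅗ - ¾ = -3/20 ≈ -0.15000)
j(O, F) = 6 - F*O (j(O, F) = 6 - O*F = 6 - F*O)
((0 + X(0, 6))*J)*j(2, 18) = ((0 + 2*0)*(-3/20))*(6 - 1*18*2) = ((0 + 0)*(-3/20))*(6 - 36) = (0*(-3/20))*(-30) = 0*(-30) = 0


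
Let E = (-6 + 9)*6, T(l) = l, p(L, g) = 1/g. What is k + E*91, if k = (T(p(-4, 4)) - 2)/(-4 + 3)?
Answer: 6559/4 ≈ 1639.8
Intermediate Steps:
k = 7/4 (k = (1/4 - 2)/(-4 + 3) = (1/4 - 2)/(-1) = -7/4*(-1) = 7/4 ≈ 1.7500)
E = 18 (E = 3*6 = 18)
k + E*91 = 7/4 + 18*91 = 7/4 + 1638 = 6559/4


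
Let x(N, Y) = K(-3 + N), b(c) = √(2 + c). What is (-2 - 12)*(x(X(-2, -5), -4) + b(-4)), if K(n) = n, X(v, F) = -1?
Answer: 56 - 14*I*√2 ≈ 56.0 - 19.799*I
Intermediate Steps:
x(N, Y) = -3 + N
(-2 - 12)*(x(X(-2, -5), -4) + b(-4)) = (-2 - 12)*((-3 - 1) + √(2 - 4)) = -14*(-4 + √(-2)) = -14*(-4 + I*√2) = 56 - 14*I*√2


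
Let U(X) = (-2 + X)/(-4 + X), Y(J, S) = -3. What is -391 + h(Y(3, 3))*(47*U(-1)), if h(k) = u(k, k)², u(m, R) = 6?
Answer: 3121/5 ≈ 624.20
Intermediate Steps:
U(X) = (-2 + X)/(-4 + X)
h(k) = 36 (h(k) = 6² = 36)
-391 + h(Y(3, 3))*(47*U(-1)) = -391 + 36*(47*((-2 - 1)/(-4 - 1))) = -391 + 36*(47*(-3/(-5))) = -391 + 36*(47*(-⅕*(-3))) = -391 + 36*(47*(⅗)) = -391 + 36*(141/5) = -391 + 5076/5 = 3121/5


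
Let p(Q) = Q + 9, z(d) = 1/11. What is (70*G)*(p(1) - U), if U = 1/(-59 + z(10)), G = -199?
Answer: -45209815/324 ≈ -1.3954e+5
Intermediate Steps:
z(d) = 1/11
p(Q) = 9 + Q
U = -11/648 (U = 1/(-59 + 1/11) = 1/(-648/11) = -11/648 ≈ -0.016975)
(70*G)*(p(1) - U) = (70*(-199))*((9 + 1) - 1*(-11/648)) = -13930*(10 + 11/648) = -13930*6491/648 = -45209815/324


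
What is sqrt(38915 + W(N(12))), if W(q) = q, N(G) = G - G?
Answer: sqrt(38915) ≈ 197.27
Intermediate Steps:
N(G) = 0
sqrt(38915 + W(N(12))) = sqrt(38915 + 0) = sqrt(38915)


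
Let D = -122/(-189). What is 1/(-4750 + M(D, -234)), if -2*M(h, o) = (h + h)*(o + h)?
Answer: -35721/164294062 ≈ -0.00021742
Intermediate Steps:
D = 122/189 (D = -122*(-1/189) = 122/189 ≈ 0.64550)
M(h, o) = -h*(h + o) (M(h, o) = -(h + h)*(o + h)/2 = -2*h*(h + o)/2 = -h*(h + o))
1/(-4750 + M(D, -234)) = 1/(-4750 - 1*122/189*(122/189 - 234)) = 1/(-4750 - 1*122/189*(-44104/189)) = 1/(-4750 + 5380688/35721) = 1/(-164294062/35721) = -35721/164294062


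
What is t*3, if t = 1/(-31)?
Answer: -3/31 ≈ -0.096774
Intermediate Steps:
t = -1/31 ≈ -0.032258
t*3 = -1/31*3 = -3/31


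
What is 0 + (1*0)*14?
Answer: 0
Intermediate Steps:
0 + (1*0)*14 = 0 + 0*14 = 0 + 0 = 0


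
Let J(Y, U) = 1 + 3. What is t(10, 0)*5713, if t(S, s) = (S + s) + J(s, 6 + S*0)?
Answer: 79982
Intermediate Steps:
J(Y, U) = 4
t(S, s) = 4 + S + s (t(S, s) = (S + s) + 4 = 4 + S + s)
t(10, 0)*5713 = (4 + 10 + 0)*5713 = 14*5713 = 79982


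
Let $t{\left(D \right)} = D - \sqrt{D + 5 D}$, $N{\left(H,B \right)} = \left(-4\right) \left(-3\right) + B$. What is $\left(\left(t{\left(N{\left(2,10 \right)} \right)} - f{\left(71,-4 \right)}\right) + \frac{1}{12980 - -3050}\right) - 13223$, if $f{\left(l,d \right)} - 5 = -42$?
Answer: $- \frac{211018919}{16030} - 2 \sqrt{33} \approx -13175.0$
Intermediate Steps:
$f{\left(l,d \right)} = -37$ ($f{\left(l,d \right)} = 5 - 42 = -37$)
$N{\left(H,B \right)} = 12 + B$
$t{\left(D \right)} = D - \sqrt{6} \sqrt{D}$ ($t{\left(D \right)} = D - \sqrt{6 D} = D - \sqrt{6} \sqrt{D}$)
$\left(\left(t{\left(N{\left(2,10 \right)} \right)} - f{\left(71,-4 \right)}\right) + \frac{1}{12980 - -3050}\right) - 13223 = \left(\left(\left(\left(12 + 10\right) - \sqrt{6} \sqrt{12 + 10}\right) - -37\right) + \frac{1}{12980 - -3050}\right) - 13223 = \left(\left(\left(22 - \sqrt{6} \sqrt{22}\right) + 37\right) + \frac{1}{12980 + 3050}\right) - 13223 = \left(\left(\left(22 - 2 \sqrt{33}\right) + 37\right) + \frac{1}{16030}\right) - 13223 = \left(\left(59 - 2 \sqrt{33}\right) + \frac{1}{16030}\right) - 13223 = \left(\frac{945771}{16030} - 2 \sqrt{33}\right) - 13223 = - \frac{211018919}{16030} - 2 \sqrt{33}$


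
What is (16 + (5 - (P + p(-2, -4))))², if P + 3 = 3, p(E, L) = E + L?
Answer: 729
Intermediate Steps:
P = 0 (P = -3 + 3 = 0)
(16 + (5 - (P + p(-2, -4))))² = (16 + (5 - (0 + (-2 - 4))))² = (16 + (5 - (0 - 6)))² = (16 + (5 - 1*(-6)))² = (16 + (5 + 6))² = (16 + 11)² = 27² = 729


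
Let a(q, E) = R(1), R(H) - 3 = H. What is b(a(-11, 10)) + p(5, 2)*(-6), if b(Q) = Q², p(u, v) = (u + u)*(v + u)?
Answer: -404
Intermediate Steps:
p(u, v) = 2*u*(u + v) (p(u, v) = (2*u)*(u + v) = 2*u*(u + v))
R(H) = 3 + H
a(q, E) = 4 (a(q, E) = 3 + 1 = 4)
b(a(-11, 10)) + p(5, 2)*(-6) = 4² + (2*5*(5 + 2))*(-6) = 16 + (2*5*7)*(-6) = 16 + 70*(-6) = 16 - 420 = -404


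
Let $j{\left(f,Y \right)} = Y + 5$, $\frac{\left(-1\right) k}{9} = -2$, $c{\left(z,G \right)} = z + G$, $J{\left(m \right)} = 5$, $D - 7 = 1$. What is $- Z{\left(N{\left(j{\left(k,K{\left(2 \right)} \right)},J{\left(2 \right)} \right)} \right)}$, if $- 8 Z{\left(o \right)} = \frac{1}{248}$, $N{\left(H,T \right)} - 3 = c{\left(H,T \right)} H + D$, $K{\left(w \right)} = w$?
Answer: $\frac{1}{1984} \approx 0.00050403$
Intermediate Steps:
$D = 8$ ($D = 7 + 1 = 8$)
$c{\left(z,G \right)} = G + z$
$k = 18$ ($k = \left(-9\right) \left(-2\right) = 18$)
$j{\left(f,Y \right)} = 5 + Y$
$N{\left(H,T \right)} = 11 + H \left(H + T\right)$ ($N{\left(H,T \right)} = 3 + \left(\left(T + H\right) H + 8\right) = 3 + \left(\left(H + T\right) H + 8\right) = 3 + \left(H \left(H + T\right) + 8\right) = 3 + \left(8 + H \left(H + T\right)\right) = 11 + H \left(H + T\right)$)
$Z{\left(o \right)} = - \frac{1}{1984}$ ($Z{\left(o \right)} = - \frac{1}{8 \cdot 248} = \left(- \frac{1}{8}\right) \frac{1}{248} = - \frac{1}{1984}$)
$- Z{\left(N{\left(j{\left(k,K{\left(2 \right)} \right)},J{\left(2 \right)} \right)} \right)} = \left(-1\right) \left(- \frac{1}{1984}\right) = \frac{1}{1984}$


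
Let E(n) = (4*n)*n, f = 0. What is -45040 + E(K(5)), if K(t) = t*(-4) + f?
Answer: -43440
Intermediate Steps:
K(t) = -4*t (K(t) = t*(-4) + 0 = -4*t + 0 = -4*t)
E(n) = 4*n²
-45040 + E(K(5)) = -45040 + 4*(-4*5)² = -45040 + 4*(-20)² = -45040 + 4*400 = -45040 + 1600 = -43440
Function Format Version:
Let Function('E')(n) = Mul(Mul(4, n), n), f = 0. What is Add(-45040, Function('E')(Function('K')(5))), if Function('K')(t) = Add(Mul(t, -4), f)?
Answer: -43440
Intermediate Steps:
Function('K')(t) = Mul(-4, t) (Function('K')(t) = Add(Mul(t, -4), 0) = Add(Mul(-4, t), 0) = Mul(-4, t))
Function('E')(n) = Mul(4, Pow(n, 2))
Add(-45040, Function('E')(Function('K')(5))) = Add(-45040, Mul(4, Pow(Mul(-4, 5), 2))) = Add(-45040, Mul(4, Pow(-20, 2))) = Add(-45040, Mul(4, 400)) = Add(-45040, 1600) = -43440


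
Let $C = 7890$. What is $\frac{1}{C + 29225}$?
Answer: $\frac{1}{37115} \approx 2.6943 \cdot 10^{-5}$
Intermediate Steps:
$\frac{1}{C + 29225} = \frac{1}{7890 + 29225} = \frac{1}{37115}$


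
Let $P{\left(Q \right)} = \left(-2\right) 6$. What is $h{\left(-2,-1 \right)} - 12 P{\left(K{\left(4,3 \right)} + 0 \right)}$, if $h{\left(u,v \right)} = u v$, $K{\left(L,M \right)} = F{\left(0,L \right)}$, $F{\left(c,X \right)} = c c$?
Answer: $146$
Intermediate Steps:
$F{\left(c,X \right)} = c^{2}$
$K{\left(L,M \right)} = 0$ ($K{\left(L,M \right)} = 0^{2} = 0$)
$P{\left(Q \right)} = -12$
$h{\left(-2,-1 \right)} - 12 P{\left(K{\left(4,3 \right)} + 0 \right)} = \left(-2\right) \left(-1\right) - -144 = 2 + 144 = 146$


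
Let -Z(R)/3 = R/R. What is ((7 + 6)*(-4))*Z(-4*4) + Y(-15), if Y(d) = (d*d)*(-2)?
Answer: -294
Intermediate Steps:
Y(d) = -2*d² (Y(d) = d²*(-2) = -2*d²)
Z(R) = -3 (Z(R) = -3*R/R = -3*1 = -3)
((7 + 6)*(-4))*Z(-4*4) + Y(-15) = ((7 + 6)*(-4))*(-3) - 2*(-15)² = (13*(-4))*(-3) - 2*225 = -52*(-3) - 450 = 156 - 450 = -294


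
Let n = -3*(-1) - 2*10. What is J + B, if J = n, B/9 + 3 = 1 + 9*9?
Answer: 694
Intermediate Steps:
B = 711 (B = -27 + 9*(1 + 9*9) = -27 + 9*(1 + 81) = -27 + 9*82 = -27 + 738 = 711)
n = -17 (n = 3 - 20 = -17)
J = -17
J + B = -17 + 711 = 694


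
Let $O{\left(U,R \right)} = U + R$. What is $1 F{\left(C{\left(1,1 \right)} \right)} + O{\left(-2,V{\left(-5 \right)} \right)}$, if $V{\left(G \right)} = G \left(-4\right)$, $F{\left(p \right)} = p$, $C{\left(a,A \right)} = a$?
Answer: $19$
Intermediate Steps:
$V{\left(G \right)} = - 4 G$
$O{\left(U,R \right)} = R + U$
$1 F{\left(C{\left(1,1 \right)} \right)} + O{\left(-2,V{\left(-5 \right)} \right)} = 1 \cdot 1 - -18 = 1 + \left(20 - 2\right) = 1 + 18 = 19$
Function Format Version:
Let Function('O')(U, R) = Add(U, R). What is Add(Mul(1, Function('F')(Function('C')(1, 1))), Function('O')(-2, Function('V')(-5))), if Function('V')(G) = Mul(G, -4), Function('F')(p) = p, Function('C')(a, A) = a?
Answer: 19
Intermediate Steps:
Function('V')(G) = Mul(-4, G)
Function('O')(U, R) = Add(R, U)
Add(Mul(1, Function('F')(Function('C')(1, 1))), Function('O')(-2, Function('V')(-5))) = Add(Mul(1, 1), Add(Mul(-4, -5), -2)) = Add(1, Add(20, -2)) = Add(1, 18) = 19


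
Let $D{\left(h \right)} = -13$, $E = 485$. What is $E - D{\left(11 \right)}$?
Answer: $498$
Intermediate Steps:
$E - D{\left(11 \right)} = 485 - -13 = 485 + 13 = 498$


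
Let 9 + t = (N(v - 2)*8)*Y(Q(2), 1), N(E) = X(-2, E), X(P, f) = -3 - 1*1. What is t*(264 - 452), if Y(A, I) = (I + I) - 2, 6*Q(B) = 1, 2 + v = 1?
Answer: 1692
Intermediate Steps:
v = -1 (v = -2 + 1 = -1)
X(P, f) = -4 (X(P, f) = -3 - 1 = -4)
Q(B) = 1/6 (Q(B) = (1/6)*1 = 1/6)
Y(A, I) = -2 + 2*I (Y(A, I) = 2*I - 2 = -2 + 2*I)
N(E) = -4
t = -9 (t = -9 + (-4*8)*(-2 + 2*1) = -9 - 32*(-2 + 2) = -9 - 32*0 = -9 + 0 = -9)
t*(264 - 452) = -9*(264 - 452) = -9*(-188) = 1692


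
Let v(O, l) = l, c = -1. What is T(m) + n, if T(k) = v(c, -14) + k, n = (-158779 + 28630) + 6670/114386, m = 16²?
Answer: -7429767716/57193 ≈ -1.2991e+5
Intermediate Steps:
m = 256
n = -7443608422/57193 (n = -130149 + 6670*(1/114386) = -130149 + 3335/57193 = -7443608422/57193 ≈ -1.3015e+5)
T(k) = -14 + k
T(m) + n = (-14 + 256) - 7443608422/57193 = 242 - 7443608422/57193 = -7429767716/57193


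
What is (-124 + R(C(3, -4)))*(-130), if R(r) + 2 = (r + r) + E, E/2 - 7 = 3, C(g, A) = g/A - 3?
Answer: 14755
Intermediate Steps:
C(g, A) = -3 + g/A (C(g, A) = g/A - 3 = -3 + g/A)
E = 20 (E = 14 + 2*3 = 14 + 6 = 20)
R(r) = 18 + 2*r (R(r) = -2 + ((r + r) + 20) = -2 + (2*r + 20) = -2 + (20 + 2*r) = 18 + 2*r)
(-124 + R(C(3, -4)))*(-130) = (-124 + (18 + 2*(-3 + 3/(-4))))*(-130) = (-124 + (18 + 2*(-3 + 3*(-1/4))))*(-130) = (-124 + (18 + 2*(-3 - 3/4)))*(-130) = (-124 + (18 + 2*(-15/4)))*(-130) = (-124 + (18 - 15/2))*(-130) = (-124 + 21/2)*(-130) = -227/2*(-130) = 14755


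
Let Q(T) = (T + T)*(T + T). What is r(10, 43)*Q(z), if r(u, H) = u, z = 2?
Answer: 160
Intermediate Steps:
Q(T) = 4*T**2 (Q(T) = (2*T)*(2*T) = 4*T**2)
r(10, 43)*Q(z) = 10*(4*2**2) = 10*(4*4) = 10*16 = 160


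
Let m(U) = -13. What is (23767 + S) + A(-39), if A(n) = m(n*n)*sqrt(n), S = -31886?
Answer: -8119 - 13*I*sqrt(39) ≈ -8119.0 - 81.185*I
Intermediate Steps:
A(n) = -13*sqrt(n)
(23767 + S) + A(-39) = (23767 - 31886) - 13*I*sqrt(39) = -8119 - 13*I*sqrt(39)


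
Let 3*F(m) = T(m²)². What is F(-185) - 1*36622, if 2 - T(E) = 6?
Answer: -109850/3 ≈ -36617.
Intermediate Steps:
T(E) = -4 (T(E) = 2 - 1*6 = 2 - 6 = -4)
F(m) = 16/3 (F(m) = (⅓)*(-4)² = (⅓)*16 = 16/3)
F(-185) - 1*36622 = 16/3 - 1*36622 = 16/3 - 36622 = -109850/3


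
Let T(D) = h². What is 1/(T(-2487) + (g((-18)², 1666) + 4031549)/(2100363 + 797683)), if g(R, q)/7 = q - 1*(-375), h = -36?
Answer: 1449023/1879956726 ≈ 0.00077077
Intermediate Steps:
g(R, q) = 2625 + 7*q (g(R, q) = 7*(q - 1*(-375)) = 7*(q + 375) = 7*(375 + q) = 2625 + 7*q)
T(D) = 1296 (T(D) = (-36)² = 1296)
1/(T(-2487) + (g((-18)², 1666) + 4031549)/(2100363 + 797683)) = 1/(1296 + ((2625 + 7*1666) + 4031549)/(2100363 + 797683)) = 1/(1296 + ((2625 + 11662) + 4031549)/2898046) = 1/(1296 + (14287 + 4031549)*(1/2898046)) = 1/(1296 + 4045836*(1/2898046)) = 1/(1296 + 2022918/1449023) = 1/(1879956726/1449023) = 1449023/1879956726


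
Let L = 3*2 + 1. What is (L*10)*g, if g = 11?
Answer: 770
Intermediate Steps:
L = 7 (L = 6 + 1 = 7)
(L*10)*g = (7*10)*11 = 70*11 = 770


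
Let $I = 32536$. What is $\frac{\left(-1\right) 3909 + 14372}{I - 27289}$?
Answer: $\frac{10463}{5247} \approx 1.9941$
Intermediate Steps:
$\frac{\left(-1\right) 3909 + 14372}{I - 27289} = \frac{\left(-1\right) 3909 + 14372}{32536 - 27289} = \frac{-3909 + 14372}{5247} = 10463 \cdot \frac{1}{5247} = \frac{10463}{5247}$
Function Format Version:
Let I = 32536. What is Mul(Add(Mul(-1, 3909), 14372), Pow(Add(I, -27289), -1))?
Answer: Rational(10463, 5247) ≈ 1.9941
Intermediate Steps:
Mul(Add(Mul(-1, 3909), 14372), Pow(Add(I, -27289), -1)) = Mul(Add(Mul(-1, 3909), 14372), Pow(Add(32536, -27289), -1)) = Mul(Add(-3909, 14372), Pow(5247, -1)) = Mul(10463, Rational(1, 5247)) = Rational(10463, 5247)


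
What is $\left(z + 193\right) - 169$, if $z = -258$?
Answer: $-234$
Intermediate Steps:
$\left(z + 193\right) - 169 = \left(-258 + 193\right) - 169 = -65 - 169 = -234$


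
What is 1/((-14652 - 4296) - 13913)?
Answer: -1/32861 ≈ -3.0431e-5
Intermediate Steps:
1/((-14652 - 4296) - 13913) = 1/(-18948 - 13913) = 1/(-32861) = -1/32861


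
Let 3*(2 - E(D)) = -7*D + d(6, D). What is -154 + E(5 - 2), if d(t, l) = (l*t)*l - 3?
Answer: -162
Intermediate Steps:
d(t, l) = -3 + t*l² (d(t, l) = t*l² - 3 = -3 + t*l²)
E(D) = 3 - 2*D² + 7*D/3 (E(D) = 2 - (-7*D + (-3 + 6*D²))/3 = 2 - (-3 - 7*D + 6*D²)/3 = 2 + (1 - 2*D² + 7*D/3) = 3 - 2*D² + 7*D/3)
-154 + E(5 - 2) = -154 + (3 - 2*(5 - 2)² + 7*(5 - 2)/3) = -154 + (3 - 2*3² + (7/3)*3) = -154 + (3 - 2*9 + 7) = -154 + (3 - 18 + 7) = -154 - 8 = -162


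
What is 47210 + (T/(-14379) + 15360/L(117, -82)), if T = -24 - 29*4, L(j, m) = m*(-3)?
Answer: 27868952170/589539 ≈ 47272.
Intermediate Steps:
L(j, m) = -3*m
T = -140 (T = -24 - 116 = -140)
47210 + (T/(-14379) + 15360/L(117, -82)) = 47210 + (-140/(-14379) + 15360/((-3*(-82)))) = 47210 + (-140*(-1/14379) + 15360/246) = 47210 + (140/14379 + 15360*(1/246)) = 47210 + (140/14379 + 2560/41) = 47210 + 36815980/589539 = 27868952170/589539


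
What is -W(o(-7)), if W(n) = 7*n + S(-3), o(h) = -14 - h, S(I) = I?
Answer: 52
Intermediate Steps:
W(n) = -3 + 7*n (W(n) = 7*n - 3 = -3 + 7*n)
-W(o(-7)) = -(-3 + 7*(-14 - 1*(-7))) = -(-3 + 7*(-14 + 7)) = -(-3 + 7*(-7)) = -(-3 - 49) = -1*(-52) = 52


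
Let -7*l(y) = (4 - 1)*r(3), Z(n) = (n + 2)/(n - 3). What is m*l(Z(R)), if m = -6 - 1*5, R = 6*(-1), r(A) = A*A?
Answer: 297/7 ≈ 42.429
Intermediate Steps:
r(A) = A**2
R = -6
Z(n) = (2 + n)/(-3 + n)
l(y) = -27/7 (l(y) = -(4 - 1)*3**2/7 = -3*9/7 = -1/7*27 = -27/7)
m = -11 (m = -6 - 5 = -11)
m*l(Z(R)) = -11*(-27/7) = 297/7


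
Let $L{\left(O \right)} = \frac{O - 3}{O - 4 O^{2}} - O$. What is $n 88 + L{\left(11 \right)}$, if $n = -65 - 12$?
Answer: $- \frac{3210259}{473} \approx -6787.0$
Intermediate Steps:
$n = -77$ ($n = -65 - 12 = -77$)
$L{\left(O \right)} = - O + \frac{-3 + O}{O - 4 O^{2}}$ ($L{\left(O \right)} = \frac{-3 + O}{O - 4 O^{2}} - O = - O + \frac{-3 + O}{O - 4 O^{2}}$)
$n 88 + L{\left(11 \right)} = \left(-77\right) 88 + \frac{3 + 11^{2} - 11 - 4 \cdot 11^{3}}{11 \left(-1 + 4 \cdot 11\right)} = -6776 + \frac{3 + 121 - 11 - 5324}{11 \left(-1 + 44\right)} = -6776 + \frac{3 + 121 - 11 - 5324}{11 \cdot 43} = -6776 + \frac{1}{11} \cdot \frac{1}{43} \left(-5211\right) = -6776 - \frac{5211}{473} = - \frac{3210259}{473}$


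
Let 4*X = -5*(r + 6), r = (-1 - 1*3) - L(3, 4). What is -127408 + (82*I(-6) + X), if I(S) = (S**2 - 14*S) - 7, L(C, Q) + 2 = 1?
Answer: -472583/4 ≈ -1.1815e+5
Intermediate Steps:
L(C, Q) = -1 (L(C, Q) = -2 + 1 = -1)
r = -3 (r = (-1 - 1*3) - 1*(-1) = (-1 - 3) + 1 = -4 + 1 = -3)
X = -15/4 (X = (-5*(-3 + 6))/4 = (-5*3)/4 = (1/4)*(-15) = -15/4 ≈ -3.7500)
I(S) = -7 + S**2 - 14*S
-127408 + (82*I(-6) + X) = -127408 + (82*(-7 + (-6)**2 - 14*(-6)) - 15/4) = -127408 + (82*(-7 + 36 + 84) - 15/4) = -127408 + (82*113 - 15/4) = -127408 + (9266 - 15/4) = -127408 + 37049/4 = -472583/4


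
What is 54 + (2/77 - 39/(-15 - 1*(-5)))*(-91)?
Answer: -33359/110 ≈ -303.26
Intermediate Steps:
54 + (2/77 - 39/(-15 - 1*(-5)))*(-91) = 54 + (2*(1/77) - 39/(-15 + 5))*(-91) = 54 + (2/77 - 39/(-10))*(-91) = 54 + (2/77 - 39*(-⅒))*(-91) = 54 + (2/77 + 39/10)*(-91) = 54 + (3023/770)*(-91) = 54 - 39299/110 = -33359/110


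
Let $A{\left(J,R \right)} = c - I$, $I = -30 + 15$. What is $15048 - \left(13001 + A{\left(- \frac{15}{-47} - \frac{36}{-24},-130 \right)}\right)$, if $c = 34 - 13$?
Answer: $2011$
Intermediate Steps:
$I = -15$
$c = 21$
$A{\left(J,R \right)} = 36$ ($A{\left(J,R \right)} = 21 - -15 = 21 + 15 = 36$)
$15048 - \left(13001 + A{\left(- \frac{15}{-47} - \frac{36}{-24},-130 \right)}\right) = 15048 - \left(13001 + 36\right) = 15048 - 13037 = 2011$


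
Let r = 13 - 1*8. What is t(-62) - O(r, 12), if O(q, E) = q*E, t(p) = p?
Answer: -122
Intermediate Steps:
r = 5 (r = 13 - 8 = 5)
O(q, E) = E*q
t(-62) - O(r, 12) = -62 - 12*5 = -62 - 1*60 = -62 - 60 = -122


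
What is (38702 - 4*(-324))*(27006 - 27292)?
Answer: -11439428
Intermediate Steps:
(38702 - 4*(-324))*(27006 - 27292) = (38702 + 1296)*(-286) = 39998*(-286) = -11439428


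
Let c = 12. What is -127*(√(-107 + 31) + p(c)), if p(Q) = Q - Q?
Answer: -254*I*√19 ≈ -1107.2*I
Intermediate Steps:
p(Q) = 0
-127*(√(-107 + 31) + p(c)) = -127*(√(-107 + 31) + 0) = -127*(√(-76) + 0) = -127*(2*I*√19 + 0) = -254*I*√19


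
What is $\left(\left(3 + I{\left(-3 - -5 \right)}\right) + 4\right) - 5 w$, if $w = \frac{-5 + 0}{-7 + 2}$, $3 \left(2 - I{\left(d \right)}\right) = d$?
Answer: $\frac{10}{3} \approx 3.3333$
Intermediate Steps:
$I{\left(d \right)} = 2 - \frac{d}{3}$
$w = 1$ ($w = - \frac{5}{-5} = \left(-5\right) \left(- \frac{1}{5}\right) = 1$)
$\left(\left(3 + I{\left(-3 - -5 \right)}\right) + 4\right) - 5 w = \left(\left(3 + \left(2 - \frac{-3 - -5}{3}\right)\right) + 4\right) - 5 = \left(\left(3 + \left(2 - \frac{-3 + 5}{3}\right)\right) + 4\right) - 5 = \left(\left(3 + \left(2 - \frac{2}{3}\right)\right) + 4\right) - 5 = \left(\left(3 + \frac{4}{3}\right) + 4\right) - 5 = \left(\frac{13}{3} + 4\right) - 5 = \frac{25}{3} - 5 = \frac{10}{3}$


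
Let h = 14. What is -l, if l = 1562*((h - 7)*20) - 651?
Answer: -218029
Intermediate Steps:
l = 218029 (l = 1562*((14 - 7)*20) - 651 = 1562*(7*20) - 651 = 1562*140 - 651 = 218680 - 651 = 218029)
-l = -1*218029 = -218029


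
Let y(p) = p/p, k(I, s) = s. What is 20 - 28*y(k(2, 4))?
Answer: -8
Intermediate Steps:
y(p) = 1
20 - 28*y(k(2, 4)) = 20 - 28*1 = 20 - 28 = -8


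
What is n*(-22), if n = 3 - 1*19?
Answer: 352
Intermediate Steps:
n = -16 (n = 3 - 19 = -16)
n*(-22) = -16*(-22) = 352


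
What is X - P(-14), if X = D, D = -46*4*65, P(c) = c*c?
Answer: -12156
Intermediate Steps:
P(c) = c²
D = -11960 (D = -184*65 = -11960)
X = -11960
X - P(-14) = -11960 - 1*(-14)² = -11960 - 1*196 = -11960 - 196 = -12156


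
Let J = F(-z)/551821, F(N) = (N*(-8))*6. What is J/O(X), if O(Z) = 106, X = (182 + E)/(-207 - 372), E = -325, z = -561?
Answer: -13464/29246513 ≈ -0.00046036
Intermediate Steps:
X = 143/579 (X = (182 - 325)/(-207 - 372) = -143/(-579) = -143*(-1/579) = 143/579 ≈ 0.24698)
F(N) = -48*N (F(N) = -8*N*6 = -48*N)
J = -26928/551821 (J = -(-48)*(-561)/551821 = -48*561*(1/551821) = -26928*1/551821 = -26928/551821 ≈ -0.048798)
J/O(X) = -26928/551821/106 = -26928/551821*1/106 = -13464/29246513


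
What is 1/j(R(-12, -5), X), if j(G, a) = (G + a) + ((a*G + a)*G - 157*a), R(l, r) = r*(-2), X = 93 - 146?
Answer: 1/2448 ≈ 0.00040850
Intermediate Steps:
X = -53
R(l, r) = -2*r
j(G, a) = G - 156*a + G*(a + G*a) (j(G, a) = (G + a) + ((G*a + a)*G - 157*a) = (G + a) + ((a + G*a)*G - 157*a) = (G + a) + (G*(a + G*a) - 157*a) = (G + a) + (-157*a + G*(a + G*a)) = G - 156*a + G*(a + G*a))
1/j(R(-12, -5), X) = 1/(-2*(-5) - 156*(-53) - 2*(-5)*(-53) - 53*(-2*(-5))²) = 1/(10 + 8268 + 10*(-53) - 53*10²) = 1/(10 + 8268 - 530 - 53*100) = 1/(10 + 8268 - 530 - 5300) = 1/2448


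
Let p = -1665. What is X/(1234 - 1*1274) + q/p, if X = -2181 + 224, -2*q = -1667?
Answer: 645013/13320 ≈ 48.424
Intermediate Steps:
q = 1667/2 (q = -1/2*(-1667) = 1667/2 ≈ 833.50)
X = -1957
X/(1234 - 1*1274) + q/p = -1957/(1234 - 1*1274) + (1667/2)/(-1665) = -1957/(1234 - 1274) + (1667/2)*(-1/1665) = -1957/(-40) - 1667/3330 = -1957*(-1/40) - 1667/3330 = 1957/40 - 1667/3330 = 645013/13320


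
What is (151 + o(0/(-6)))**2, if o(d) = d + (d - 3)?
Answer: 21904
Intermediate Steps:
o(d) = -3 + 2*d (o(d) = d + (-3 + d) = -3 + 2*d)
(151 + o(0/(-6)))**2 = (151 + (-3 + 2*(0/(-6))))**2 = (151 + (-3 + 2*(0*(-1/6))))**2 = (151 + (-3 + 2*0))**2 = (151 + (-3 + 0))**2 = (151 - 3)**2 = 148**2 = 21904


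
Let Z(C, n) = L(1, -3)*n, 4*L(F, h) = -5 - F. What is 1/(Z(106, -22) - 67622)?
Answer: -1/67589 ≈ -1.4795e-5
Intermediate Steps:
L(F, h) = -5/4 - F/4 (L(F, h) = (-5 - F)/4 = -5/4 - F/4)
Z(C, n) = -3*n/2 (Z(C, n) = (-5/4 - ¼*1)*n = (-5/4 - ¼)*n = -3*n/2)
1/(Z(106, -22) - 67622) = 1/(-3/2*(-22) - 67622) = 1/(33 - 67622) = 1/(-67589) = -1/67589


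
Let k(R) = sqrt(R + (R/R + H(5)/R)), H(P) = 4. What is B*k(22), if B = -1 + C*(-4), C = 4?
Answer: -17*sqrt(2805)/11 ≈ -81.851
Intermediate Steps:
k(R) = sqrt(1 + R + 4/R) (k(R) = sqrt(R + (R/R + 4/R)) = sqrt(R + (1 + 4/R)) = sqrt(1 + R + 4/R))
B = -17 (B = -1 + 4*(-4) = -1 - 16 = -17)
B*k(22) = -17*sqrt(1 + 22 + 4/22) = -17*sqrt(1 + 22 + 4*(1/22)) = -17*sqrt(1 + 22 + 2/11) = -17*sqrt(2805)/11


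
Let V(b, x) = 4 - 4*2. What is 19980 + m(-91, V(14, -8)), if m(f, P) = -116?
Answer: 19864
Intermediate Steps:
V(b, x) = -4 (V(b, x) = 4 - 8 = -4)
19980 + m(-91, V(14, -8)) = 19980 - 116 = 19864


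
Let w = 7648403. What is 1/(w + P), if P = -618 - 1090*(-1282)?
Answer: 1/9045165 ≈ 1.1056e-7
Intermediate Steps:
P = 1396762 (P = -618 + 1397380 = 1396762)
1/(w + P) = 1/(7648403 + 1396762) = 1/9045165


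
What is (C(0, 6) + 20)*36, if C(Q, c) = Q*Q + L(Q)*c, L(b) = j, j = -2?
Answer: 288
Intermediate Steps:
L(b) = -2
C(Q, c) = Q² - 2*c (C(Q, c) = Q*Q - 2*c = Q² - 2*c)
(C(0, 6) + 20)*36 = ((0² - 2*6) + 20)*36 = ((0 - 12) + 20)*36 = (-12 + 20)*36 = 8*36 = 288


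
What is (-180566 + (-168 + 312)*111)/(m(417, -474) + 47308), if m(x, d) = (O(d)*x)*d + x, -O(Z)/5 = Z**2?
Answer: -164582/222045091765 ≈ -7.4121e-7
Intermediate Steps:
O(Z) = -5*Z**2
m(x, d) = x - 5*x*d**3 (m(x, d) = ((-5*d**2)*x)*d + x = (-5*x*d**2)*d + x = -5*x*d**3 + x = x - 5*x*d**3)
(-180566 + (-168 + 312)*111)/(m(417, -474) + 47308) = (-180566 + (-168 + 312)*111)/(417*(1 - 5*(-474)**3) + 47308) = (-180566 + 144*111)/(417*(1 - 5*(-106496424)) + 47308) = (-180566 + 15984)/(417*(1 + 532482120) + 47308) = -164582/(417*532482121 + 47308) = -164582/(222045044457 + 47308) = -164582/222045091765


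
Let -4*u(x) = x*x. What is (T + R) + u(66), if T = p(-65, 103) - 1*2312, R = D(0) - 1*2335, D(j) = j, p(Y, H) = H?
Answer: -5633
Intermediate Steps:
u(x) = -x²/4 (u(x) = -x*x/4 = -x²/4)
R = -2335 (R = 0 - 1*2335 = 0 - 2335 = -2335)
T = -2209 (T = 103 - 1*2312 = 103 - 2312 = -2209)
(T + R) + u(66) = (-2209 - 2335) - ¼*66² = -4544 - ¼*4356 = -4544 - 1089 = -5633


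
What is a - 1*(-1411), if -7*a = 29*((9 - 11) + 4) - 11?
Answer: 9830/7 ≈ 1404.3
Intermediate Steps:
a = -47/7 (a = -(29*((9 - 11) + 4) - 11)/7 = -(29*(-2 + 4) - 11)/7 = -(29*2 - 11)/7 = -(58 - 11)/7 = -⅐*47 = -47/7 ≈ -6.7143)
a - 1*(-1411) = -47/7 - 1*(-1411) = -47/7 + 1411 = 9830/7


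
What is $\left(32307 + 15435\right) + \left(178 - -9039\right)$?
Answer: $56959$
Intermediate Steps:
$\left(32307 + 15435\right) + \left(178 - -9039\right) = 47742 + \left(178 + 9039\right) = 47742 + 9217 = 56959$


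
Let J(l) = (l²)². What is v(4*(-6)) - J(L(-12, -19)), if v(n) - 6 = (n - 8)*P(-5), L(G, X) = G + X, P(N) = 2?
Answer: -923579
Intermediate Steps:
v(n) = -10 + 2*n (v(n) = 6 + (n - 8)*2 = 6 + (-8 + n)*2 = 6 + (-16 + 2*n) = -10 + 2*n)
J(l) = l⁴
v(4*(-6)) - J(L(-12, -19)) = (-10 + 2*(4*(-6))) - (-12 - 19)⁴ = (-10 + 2*(-24)) - 1*(-31)⁴ = (-10 - 48) - 1*923521 = -58 - 923521 = -923579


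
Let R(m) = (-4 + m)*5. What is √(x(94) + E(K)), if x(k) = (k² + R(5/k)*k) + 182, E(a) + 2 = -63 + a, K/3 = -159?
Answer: √6621 ≈ 81.370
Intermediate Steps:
K = -477 (K = 3*(-159) = -477)
E(a) = -65 + a (E(a) = -2 + (-63 + a) = -65 + a)
R(m) = -20 + 5*m
x(k) = 182 + k² + k*(-20 + 25/k) (x(k) = (k² + (-20 + 5*(5/k))*k) + 182 = (k² + (-20 + 25/k)*k) + 182 = (k² + k*(-20 + 25/k)) + 182 = 182 + k² + k*(-20 + 25/k))
√(x(94) + E(K)) = √((207 + 94² - 20*94) + (-65 - 477)) = √((207 + 8836 - 1880) - 542) = √(7163 - 542) = √6621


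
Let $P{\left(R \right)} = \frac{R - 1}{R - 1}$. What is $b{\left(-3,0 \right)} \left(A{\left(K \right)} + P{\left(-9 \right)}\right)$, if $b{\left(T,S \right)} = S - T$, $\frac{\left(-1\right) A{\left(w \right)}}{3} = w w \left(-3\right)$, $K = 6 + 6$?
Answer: $3891$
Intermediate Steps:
$K = 12$
$A{\left(w \right)} = 9 w^{2}$ ($A{\left(w \right)} = - 3 w w \left(-3\right) = - 3 w^{2} \left(-3\right) = - 3 \left(- 3 w^{2}\right) = 9 w^{2}$)
$P{\left(R \right)} = 1$ ($P{\left(R \right)} = \frac{-1 + R}{-1 + R} = 1$)
$b{\left(-3,0 \right)} \left(A{\left(K \right)} + P{\left(-9 \right)}\right) = \left(0 - -3\right) \left(9 \cdot 12^{2} + 1\right) = \left(0 + 3\right) \left(9 \cdot 144 + 1\right) = 3 \left(1296 + 1\right) = 3 \cdot 1297 = 3891$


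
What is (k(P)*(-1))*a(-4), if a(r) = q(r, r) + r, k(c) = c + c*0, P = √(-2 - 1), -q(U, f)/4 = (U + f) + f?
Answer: -44*I*√3 ≈ -76.21*I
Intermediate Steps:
q(U, f) = -8*f - 4*U (q(U, f) = -4*((U + f) + f) = -4*(U + 2*f) = -8*f - 4*U)
P = I*√3 (P = √(-3) = I*√3 ≈ 1.732*I)
k(c) = c (k(c) = c + 0 = c)
a(r) = -11*r (a(r) = (-8*r - 4*r) + r = -12*r + r = -11*r)
(k(P)*(-1))*a(-4) = ((I*√3)*(-1))*(-11*(-4)) = -I*√3*44 = -44*I*√3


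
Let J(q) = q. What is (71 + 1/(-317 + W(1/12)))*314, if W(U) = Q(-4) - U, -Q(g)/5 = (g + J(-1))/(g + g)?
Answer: 171321854/7685 ≈ 22293.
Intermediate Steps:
Q(g) = -5*(-1 + g)/(2*g) (Q(g) = -5*(g - 1)/(g + g) = -5*(-1 + g)/(2*g))
W(U) = -25/8 - U (W(U) = (5/2)*(1 - 1*(-4))/(-4) - U = (5/2)*(-1/4)*(1 + 4) - U = (5/2)*(-1/4)*5 - U = -25/8 - U)
(71 + 1/(-317 + W(1/12)))*314 = (71 + 1/(-317 + (-25/8 - 1/12)))*314 = (71 + 1/(-317 - 77/24))*314 = (71 + 1/(-7685/24))*314 = (71 - 24/7685)*314 = (545611/7685)*314 = 171321854/7685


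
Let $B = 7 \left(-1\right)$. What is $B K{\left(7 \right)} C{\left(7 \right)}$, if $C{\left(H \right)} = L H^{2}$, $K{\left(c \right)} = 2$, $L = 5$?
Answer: $-3430$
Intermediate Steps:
$C{\left(H \right)} = 5 H^{2}$
$B = -7$
$B K{\left(7 \right)} C{\left(7 \right)} = \left(-7\right) 2 \cdot 5 \cdot 7^{2} = - 14 \cdot 5 \cdot 49 = \left(-14\right) 245 = -3430$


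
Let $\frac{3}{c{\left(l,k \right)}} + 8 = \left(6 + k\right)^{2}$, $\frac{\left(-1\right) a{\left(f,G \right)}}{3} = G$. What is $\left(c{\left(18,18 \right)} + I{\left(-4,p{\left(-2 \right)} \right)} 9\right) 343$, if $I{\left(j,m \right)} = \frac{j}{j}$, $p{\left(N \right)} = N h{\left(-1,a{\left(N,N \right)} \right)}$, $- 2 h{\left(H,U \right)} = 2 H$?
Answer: $\frac{1754445}{568} \approx 3088.8$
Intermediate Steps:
$a{\left(f,G \right)} = - 3 G$
$c{\left(l,k \right)} = \frac{3}{-8 + \left(6 + k\right)^{2}}$
$h{\left(H,U \right)} = - H$ ($h{\left(H,U \right)} = - \frac{2 H}{2} = - H$)
$p{\left(N \right)} = N$ ($p{\left(N \right)} = N \left(\left(-1\right) \left(-1\right)\right) = N 1 = N$)
$I{\left(j,m \right)} = 1$
$\left(c{\left(18,18 \right)} + I{\left(-4,p{\left(-2 \right)} \right)} 9\right) 343 = \left(\frac{3}{-8 + \left(6 + 18\right)^{2}} + 1 \cdot 9\right) 343 = \left(\frac{3}{-8 + 24^{2}} + 9\right) 343 = \left(\frac{3}{-8 + 576} + 9\right) 343 = \left(\frac{3}{568} + 9\right) 343 = \frac{5115}{568} \cdot 343 = \frac{1754445}{568}$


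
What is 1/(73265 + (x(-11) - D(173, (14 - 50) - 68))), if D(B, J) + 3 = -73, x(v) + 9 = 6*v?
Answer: 1/73266 ≈ 1.3649e-5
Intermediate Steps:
x(v) = -9 + 6*v
D(B, J) = -76 (D(B, J) = -3 - 73 = -76)
1/(73265 + (x(-11) - D(173, (14 - 50) - 68))) = 1/(73265 + ((-9 + 6*(-11)) - 1*(-76))) = 1/(73265 + ((-9 - 66) + 76)) = 1/(73265 + (-75 + 76)) = 1/(73265 + 1) = 1/73266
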